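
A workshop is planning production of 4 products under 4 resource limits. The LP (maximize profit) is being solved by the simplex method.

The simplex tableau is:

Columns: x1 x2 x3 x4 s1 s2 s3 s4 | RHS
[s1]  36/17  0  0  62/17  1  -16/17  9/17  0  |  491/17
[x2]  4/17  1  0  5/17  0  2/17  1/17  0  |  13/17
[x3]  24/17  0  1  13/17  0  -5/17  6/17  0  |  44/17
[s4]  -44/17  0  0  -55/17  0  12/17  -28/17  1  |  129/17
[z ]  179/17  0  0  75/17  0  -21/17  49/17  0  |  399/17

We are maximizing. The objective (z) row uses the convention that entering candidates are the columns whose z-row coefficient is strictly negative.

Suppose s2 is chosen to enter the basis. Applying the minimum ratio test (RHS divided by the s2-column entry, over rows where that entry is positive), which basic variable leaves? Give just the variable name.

x2

Ratios: row 1 (s1): entry -16/17 ≤ 0, skip; row 2 (x2): (13/17)/(2/17) = 13/2; row 3 (x3): entry -5/17 ≤ 0, skip; row 4 (s4): (129/17)/(12/17) = 43/4.
Minimum ratio 13/2 is in the x2 row, so x2 leaves.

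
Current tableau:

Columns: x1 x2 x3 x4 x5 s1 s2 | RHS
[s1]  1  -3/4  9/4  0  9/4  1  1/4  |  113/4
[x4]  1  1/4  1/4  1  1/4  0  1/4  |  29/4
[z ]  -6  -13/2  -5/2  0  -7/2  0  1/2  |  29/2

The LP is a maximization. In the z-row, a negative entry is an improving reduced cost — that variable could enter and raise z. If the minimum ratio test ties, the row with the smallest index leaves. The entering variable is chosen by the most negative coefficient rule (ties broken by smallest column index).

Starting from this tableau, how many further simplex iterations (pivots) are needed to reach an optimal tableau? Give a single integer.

1

pivot: x2 in, x4 out → z = 203
No improving column remains; optimal.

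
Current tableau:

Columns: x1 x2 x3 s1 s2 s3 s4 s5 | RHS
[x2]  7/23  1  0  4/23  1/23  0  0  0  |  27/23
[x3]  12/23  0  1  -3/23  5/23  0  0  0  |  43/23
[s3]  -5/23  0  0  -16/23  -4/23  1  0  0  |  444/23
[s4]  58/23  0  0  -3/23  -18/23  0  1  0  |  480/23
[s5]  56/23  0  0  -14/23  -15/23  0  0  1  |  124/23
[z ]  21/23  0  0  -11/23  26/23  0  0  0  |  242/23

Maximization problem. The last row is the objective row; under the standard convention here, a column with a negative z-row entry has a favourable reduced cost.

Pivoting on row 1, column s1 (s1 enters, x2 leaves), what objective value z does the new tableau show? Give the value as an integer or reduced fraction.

55/4

Minimum ratio for s1: (27/23)/(4/23) = 27/4.
z changes by −(z-row coeff of s1)·ratio = −(-11/23)·(27/4) = 297/92.
New z = 242/23 + (297/92) = 55/4.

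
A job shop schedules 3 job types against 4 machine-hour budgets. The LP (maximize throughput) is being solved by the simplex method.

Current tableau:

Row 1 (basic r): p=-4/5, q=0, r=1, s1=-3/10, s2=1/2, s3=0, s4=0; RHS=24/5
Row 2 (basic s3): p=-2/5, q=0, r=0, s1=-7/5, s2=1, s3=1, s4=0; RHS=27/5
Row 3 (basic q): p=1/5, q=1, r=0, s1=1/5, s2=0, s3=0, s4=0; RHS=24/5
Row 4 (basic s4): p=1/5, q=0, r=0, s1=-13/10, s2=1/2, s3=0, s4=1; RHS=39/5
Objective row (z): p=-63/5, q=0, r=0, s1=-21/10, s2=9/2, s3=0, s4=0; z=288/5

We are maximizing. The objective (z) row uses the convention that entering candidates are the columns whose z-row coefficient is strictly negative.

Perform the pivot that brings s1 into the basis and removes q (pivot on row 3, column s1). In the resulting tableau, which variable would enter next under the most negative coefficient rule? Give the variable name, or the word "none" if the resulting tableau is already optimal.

Pivot element 1/5. New z-row = old z-row − (-21/10)·(row 3/(1/5)).
Updated z-row coefficients: p: -21/2, q: 21/2, r: 0, s1: 0, s2: 9/2, s3: 0, s4: 0.
The most negative is -21/2 in column p, so p would enter next.

p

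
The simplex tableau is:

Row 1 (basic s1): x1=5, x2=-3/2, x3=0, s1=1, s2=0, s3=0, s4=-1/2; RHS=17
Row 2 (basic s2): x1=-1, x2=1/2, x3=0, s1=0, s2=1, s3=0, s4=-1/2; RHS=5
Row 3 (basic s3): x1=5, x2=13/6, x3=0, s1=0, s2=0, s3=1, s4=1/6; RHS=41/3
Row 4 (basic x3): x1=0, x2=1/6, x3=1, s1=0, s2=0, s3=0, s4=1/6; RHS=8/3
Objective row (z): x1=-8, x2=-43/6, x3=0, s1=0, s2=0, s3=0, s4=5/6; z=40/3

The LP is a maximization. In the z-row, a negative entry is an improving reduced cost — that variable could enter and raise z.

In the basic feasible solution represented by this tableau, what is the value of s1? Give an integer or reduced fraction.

s1 is basic (row 1); its value is the RHS of that row: 17.

17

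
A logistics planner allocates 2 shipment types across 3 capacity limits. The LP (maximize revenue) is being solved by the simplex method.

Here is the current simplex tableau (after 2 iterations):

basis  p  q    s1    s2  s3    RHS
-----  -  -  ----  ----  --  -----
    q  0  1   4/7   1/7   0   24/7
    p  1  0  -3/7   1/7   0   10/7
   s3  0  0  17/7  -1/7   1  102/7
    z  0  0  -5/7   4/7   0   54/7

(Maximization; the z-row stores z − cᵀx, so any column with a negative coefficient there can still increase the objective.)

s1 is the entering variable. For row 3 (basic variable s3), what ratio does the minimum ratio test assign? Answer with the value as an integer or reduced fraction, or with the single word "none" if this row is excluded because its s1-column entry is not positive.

Ratio = RHS / (s1 entry) = (102/7) / (17/7) = 6.

6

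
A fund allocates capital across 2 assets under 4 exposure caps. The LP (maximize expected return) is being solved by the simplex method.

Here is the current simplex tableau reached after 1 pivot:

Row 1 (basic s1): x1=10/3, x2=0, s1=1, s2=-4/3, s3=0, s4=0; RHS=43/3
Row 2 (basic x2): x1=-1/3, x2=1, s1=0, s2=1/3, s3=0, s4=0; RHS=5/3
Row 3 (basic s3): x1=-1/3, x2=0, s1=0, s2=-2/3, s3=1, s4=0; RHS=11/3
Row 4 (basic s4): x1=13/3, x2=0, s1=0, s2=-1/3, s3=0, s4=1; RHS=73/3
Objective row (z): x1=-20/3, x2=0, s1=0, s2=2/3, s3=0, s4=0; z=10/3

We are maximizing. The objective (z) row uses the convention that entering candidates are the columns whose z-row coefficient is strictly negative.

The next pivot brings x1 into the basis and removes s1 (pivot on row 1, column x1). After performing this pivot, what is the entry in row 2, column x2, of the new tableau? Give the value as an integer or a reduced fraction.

Pivot element is row 1, column x1: 10/3.
Normalize row 1: new (row 1, x2) = 0/(10/3) = 0.
row 2 ← row 2 − (-1/3)·(new row 1): 1 − (-1/3)·0 = 1.

1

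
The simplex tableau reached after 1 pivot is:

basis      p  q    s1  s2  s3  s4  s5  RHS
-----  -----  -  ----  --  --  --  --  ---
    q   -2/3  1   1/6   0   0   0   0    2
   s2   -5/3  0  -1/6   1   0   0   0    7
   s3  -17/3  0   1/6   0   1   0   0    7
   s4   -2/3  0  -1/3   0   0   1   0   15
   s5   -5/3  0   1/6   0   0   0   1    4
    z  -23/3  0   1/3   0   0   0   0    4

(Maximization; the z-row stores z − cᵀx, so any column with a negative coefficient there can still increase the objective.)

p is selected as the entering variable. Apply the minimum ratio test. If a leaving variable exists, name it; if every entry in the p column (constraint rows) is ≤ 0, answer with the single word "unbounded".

unbounded

p-column entries: row 1: -2/3, row 2: -5/3, row 3: -17/3, row 4: -2/3, row 5: -5/3. All ≤ 0, so p can increase without bound; the LP is unbounded in this direction.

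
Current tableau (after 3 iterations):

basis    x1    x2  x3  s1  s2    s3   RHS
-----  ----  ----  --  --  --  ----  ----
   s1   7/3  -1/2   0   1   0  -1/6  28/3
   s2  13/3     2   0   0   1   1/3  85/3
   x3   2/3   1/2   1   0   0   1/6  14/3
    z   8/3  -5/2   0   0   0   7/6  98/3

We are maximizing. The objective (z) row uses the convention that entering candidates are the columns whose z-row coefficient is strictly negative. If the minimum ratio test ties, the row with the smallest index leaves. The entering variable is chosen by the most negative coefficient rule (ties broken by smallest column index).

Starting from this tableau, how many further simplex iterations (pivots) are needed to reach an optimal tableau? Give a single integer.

pivot: x2 in, x3 out → z = 56
No improving column remains; optimal.

1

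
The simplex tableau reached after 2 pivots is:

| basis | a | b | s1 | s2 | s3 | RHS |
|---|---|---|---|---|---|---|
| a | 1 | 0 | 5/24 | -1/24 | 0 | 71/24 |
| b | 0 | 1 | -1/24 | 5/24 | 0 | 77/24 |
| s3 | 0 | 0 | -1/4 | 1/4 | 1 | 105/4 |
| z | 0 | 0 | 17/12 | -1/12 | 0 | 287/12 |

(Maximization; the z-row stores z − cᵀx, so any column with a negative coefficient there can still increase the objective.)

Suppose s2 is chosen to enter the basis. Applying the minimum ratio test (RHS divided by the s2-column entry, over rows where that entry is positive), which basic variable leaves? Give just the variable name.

b

Ratios: row 1 (a): entry -1/24 ≤ 0, skip; row 2 (b): (77/24)/(5/24) = 77/5; row 3 (s3): (105/4)/(1/4) = 105.
Minimum ratio 77/5 is in the b row, so b leaves.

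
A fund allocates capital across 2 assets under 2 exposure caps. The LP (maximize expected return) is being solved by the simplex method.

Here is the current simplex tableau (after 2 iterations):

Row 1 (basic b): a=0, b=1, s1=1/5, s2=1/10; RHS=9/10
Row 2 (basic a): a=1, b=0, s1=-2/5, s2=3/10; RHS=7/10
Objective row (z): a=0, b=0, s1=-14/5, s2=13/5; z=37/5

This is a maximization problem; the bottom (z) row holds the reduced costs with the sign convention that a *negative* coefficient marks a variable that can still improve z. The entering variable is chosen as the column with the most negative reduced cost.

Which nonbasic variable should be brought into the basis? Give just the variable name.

s1

Objective-row coefficients: a: 0, b: 0, s1: -14/5, s2: 13/5.
The most negative is -14/5 in column s1, so s1 enters.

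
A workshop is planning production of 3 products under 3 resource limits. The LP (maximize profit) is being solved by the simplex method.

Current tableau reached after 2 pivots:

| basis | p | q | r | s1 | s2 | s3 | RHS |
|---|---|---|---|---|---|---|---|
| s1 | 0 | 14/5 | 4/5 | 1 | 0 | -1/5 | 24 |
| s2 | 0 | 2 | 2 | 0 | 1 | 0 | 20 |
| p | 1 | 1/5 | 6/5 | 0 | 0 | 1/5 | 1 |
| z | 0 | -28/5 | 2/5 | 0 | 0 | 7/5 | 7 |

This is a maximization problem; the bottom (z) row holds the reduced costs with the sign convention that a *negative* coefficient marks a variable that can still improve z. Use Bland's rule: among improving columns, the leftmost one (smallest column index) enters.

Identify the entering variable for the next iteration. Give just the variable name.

q

Objective-row coefficients: p: 0, q: -28/5, r: 2/5, s1: 0, s2: 0, s3: 7/5.
Improving columns: q. Bland's rule picks the smallest column index → q.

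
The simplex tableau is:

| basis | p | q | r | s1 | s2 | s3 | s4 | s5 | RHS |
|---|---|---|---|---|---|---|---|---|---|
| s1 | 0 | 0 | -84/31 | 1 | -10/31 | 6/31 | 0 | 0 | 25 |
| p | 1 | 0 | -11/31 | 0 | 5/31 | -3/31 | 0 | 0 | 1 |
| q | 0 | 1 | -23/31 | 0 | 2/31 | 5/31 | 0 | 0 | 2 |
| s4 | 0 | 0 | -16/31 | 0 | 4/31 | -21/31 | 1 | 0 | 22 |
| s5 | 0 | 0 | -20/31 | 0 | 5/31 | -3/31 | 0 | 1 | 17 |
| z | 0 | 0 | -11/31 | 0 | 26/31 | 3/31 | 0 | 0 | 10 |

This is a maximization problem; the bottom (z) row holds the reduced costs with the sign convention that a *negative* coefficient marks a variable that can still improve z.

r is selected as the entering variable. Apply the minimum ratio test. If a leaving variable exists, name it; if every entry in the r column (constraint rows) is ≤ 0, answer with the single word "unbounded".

r-column entries: row 1: -84/31, row 2: -11/31, row 3: -23/31, row 4: -16/31, row 5: -20/31. All ≤ 0, so r can increase without bound; the LP is unbounded in this direction.

unbounded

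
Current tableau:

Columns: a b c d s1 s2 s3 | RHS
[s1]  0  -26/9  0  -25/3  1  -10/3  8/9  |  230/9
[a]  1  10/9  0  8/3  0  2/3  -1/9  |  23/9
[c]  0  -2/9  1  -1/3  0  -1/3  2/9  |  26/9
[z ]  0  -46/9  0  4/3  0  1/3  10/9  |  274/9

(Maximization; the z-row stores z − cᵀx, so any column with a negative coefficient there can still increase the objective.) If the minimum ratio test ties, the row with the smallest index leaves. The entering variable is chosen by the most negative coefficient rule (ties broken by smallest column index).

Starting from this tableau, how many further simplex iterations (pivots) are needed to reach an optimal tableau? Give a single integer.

pivot: b in, a out → z = 211/5
No improving column remains; optimal.

1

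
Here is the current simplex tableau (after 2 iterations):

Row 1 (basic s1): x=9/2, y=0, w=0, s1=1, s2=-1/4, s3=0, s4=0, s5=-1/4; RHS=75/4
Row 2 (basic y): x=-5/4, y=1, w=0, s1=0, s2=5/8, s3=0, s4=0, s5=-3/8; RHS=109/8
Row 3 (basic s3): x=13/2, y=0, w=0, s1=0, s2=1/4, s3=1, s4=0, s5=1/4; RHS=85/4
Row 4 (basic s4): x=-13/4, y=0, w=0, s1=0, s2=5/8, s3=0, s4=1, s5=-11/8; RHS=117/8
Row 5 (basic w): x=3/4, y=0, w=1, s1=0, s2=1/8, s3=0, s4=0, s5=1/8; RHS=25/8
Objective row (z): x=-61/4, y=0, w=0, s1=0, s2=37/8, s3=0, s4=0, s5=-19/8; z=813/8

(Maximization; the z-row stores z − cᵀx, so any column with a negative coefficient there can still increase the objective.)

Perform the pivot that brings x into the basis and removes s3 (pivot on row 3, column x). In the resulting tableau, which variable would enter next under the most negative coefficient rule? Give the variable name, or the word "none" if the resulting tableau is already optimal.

Pivot element 13/2. New z-row = old z-row − (-61/4)·(row 3/(13/2)).
Updated z-row coefficients: x: 0, y: 0, w: 0, s1: 0, s2: 271/52, s3: 61/26, s4: 0, s5: -93/52.
The most negative is -93/52 in column s5, so s5 would enter next.

s5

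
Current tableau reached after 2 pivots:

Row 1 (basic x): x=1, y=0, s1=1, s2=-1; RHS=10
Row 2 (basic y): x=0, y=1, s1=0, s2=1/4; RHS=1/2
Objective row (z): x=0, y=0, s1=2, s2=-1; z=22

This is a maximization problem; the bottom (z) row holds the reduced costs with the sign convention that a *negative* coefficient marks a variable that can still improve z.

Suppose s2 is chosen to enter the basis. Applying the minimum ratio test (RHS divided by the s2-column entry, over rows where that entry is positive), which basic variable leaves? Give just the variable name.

y

Ratios: row 1 (x): entry -1 ≤ 0, skip; row 2 (y): (1/2)/(1/4) = 2.
Minimum ratio 2 is in the y row, so y leaves.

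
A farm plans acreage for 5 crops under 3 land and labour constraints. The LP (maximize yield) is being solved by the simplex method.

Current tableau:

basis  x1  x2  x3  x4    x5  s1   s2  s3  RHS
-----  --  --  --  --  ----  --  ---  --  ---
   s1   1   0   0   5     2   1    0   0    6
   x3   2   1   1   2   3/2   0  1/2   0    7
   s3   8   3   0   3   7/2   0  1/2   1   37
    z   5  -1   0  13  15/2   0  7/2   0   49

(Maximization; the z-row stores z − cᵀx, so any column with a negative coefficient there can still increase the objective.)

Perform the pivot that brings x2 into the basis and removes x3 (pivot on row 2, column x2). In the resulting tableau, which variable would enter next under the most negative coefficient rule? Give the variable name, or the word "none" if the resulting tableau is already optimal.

none

Pivot element 1. New z-row = old z-row − (-1)·(row 2/1).
Updated z-row coefficients: x1: 7, x2: 0, x3: 1, x4: 15, x5: 9, s1: 0, s2: 4, s3: 0.
No coefficient is strictly negative; the tableau after this pivot is optimal.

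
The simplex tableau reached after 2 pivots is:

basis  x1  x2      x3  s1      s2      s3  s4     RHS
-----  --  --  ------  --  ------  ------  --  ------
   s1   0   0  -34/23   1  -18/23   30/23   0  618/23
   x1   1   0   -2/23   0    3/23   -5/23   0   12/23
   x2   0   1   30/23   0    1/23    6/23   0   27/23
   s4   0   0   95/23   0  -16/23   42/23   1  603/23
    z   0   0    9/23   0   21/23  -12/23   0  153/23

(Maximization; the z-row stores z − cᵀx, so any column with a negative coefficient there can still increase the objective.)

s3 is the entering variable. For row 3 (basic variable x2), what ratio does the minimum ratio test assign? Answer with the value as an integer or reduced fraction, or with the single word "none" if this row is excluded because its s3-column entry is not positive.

Ratio = RHS / (s3 entry) = (27/23) / (6/23) = 9/2.

9/2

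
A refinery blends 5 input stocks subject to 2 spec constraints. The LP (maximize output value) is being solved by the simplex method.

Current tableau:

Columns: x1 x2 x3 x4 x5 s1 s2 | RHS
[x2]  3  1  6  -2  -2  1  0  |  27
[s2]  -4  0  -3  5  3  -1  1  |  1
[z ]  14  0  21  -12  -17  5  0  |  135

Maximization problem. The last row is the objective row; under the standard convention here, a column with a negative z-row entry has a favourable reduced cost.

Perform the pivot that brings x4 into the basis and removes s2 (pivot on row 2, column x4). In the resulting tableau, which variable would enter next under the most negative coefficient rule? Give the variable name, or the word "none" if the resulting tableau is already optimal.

Pivot element 5. New z-row = old z-row − (-12)·(row 2/5).
Updated z-row coefficients: x1: 22/5, x2: 0, x3: 69/5, x4: 0, x5: -49/5, s1: 13/5, s2: 12/5.
The most negative is -49/5 in column x5, so x5 would enter next.

x5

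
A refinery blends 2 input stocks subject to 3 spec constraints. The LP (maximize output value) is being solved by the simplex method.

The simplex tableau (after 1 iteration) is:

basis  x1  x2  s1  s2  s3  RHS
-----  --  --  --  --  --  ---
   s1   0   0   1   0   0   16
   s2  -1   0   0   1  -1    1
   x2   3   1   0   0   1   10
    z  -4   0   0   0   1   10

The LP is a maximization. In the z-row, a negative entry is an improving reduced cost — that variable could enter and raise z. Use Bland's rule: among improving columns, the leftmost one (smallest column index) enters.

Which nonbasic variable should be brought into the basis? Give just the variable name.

x1

Objective-row coefficients: x1: -4, x2: 0, s1: 0, s2: 0, s3: 1.
Improving columns: x1. Bland's rule picks the smallest column index → x1.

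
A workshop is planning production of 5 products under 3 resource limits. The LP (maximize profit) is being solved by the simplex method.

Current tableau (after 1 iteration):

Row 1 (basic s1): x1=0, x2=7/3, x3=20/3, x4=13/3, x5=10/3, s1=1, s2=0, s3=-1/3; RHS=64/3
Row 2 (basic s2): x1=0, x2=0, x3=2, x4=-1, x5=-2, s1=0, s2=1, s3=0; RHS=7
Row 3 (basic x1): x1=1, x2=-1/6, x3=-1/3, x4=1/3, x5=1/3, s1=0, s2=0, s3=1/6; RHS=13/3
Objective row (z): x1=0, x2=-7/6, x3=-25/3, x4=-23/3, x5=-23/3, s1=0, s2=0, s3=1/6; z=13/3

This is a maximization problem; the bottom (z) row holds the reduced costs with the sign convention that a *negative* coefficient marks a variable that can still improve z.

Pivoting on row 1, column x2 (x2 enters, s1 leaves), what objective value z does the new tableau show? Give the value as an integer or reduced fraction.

15

Minimum ratio for x2: (64/3)/(7/3) = 64/7.
z changes by −(z-row coeff of x2)·ratio = −(-7/6)·(64/7) = 32/3.
New z = 13/3 + (32/3) = 15.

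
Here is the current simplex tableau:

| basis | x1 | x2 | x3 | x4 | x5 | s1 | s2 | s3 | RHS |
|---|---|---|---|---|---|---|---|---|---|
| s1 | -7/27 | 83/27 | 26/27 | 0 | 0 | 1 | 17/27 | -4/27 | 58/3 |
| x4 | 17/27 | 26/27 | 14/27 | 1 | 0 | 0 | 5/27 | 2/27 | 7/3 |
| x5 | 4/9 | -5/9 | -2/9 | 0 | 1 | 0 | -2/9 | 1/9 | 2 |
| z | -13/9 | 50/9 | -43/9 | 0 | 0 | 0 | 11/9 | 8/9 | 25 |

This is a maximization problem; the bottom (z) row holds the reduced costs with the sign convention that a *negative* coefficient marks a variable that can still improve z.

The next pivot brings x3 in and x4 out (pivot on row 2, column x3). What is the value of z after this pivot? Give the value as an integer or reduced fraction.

Minimum ratio for x3: (7/3)/(14/27) = 9/2.
z changes by −(z-row coeff of x3)·ratio = −(-43/9)·(9/2) = 43/2.
New z = 25 + (43/2) = 93/2.

93/2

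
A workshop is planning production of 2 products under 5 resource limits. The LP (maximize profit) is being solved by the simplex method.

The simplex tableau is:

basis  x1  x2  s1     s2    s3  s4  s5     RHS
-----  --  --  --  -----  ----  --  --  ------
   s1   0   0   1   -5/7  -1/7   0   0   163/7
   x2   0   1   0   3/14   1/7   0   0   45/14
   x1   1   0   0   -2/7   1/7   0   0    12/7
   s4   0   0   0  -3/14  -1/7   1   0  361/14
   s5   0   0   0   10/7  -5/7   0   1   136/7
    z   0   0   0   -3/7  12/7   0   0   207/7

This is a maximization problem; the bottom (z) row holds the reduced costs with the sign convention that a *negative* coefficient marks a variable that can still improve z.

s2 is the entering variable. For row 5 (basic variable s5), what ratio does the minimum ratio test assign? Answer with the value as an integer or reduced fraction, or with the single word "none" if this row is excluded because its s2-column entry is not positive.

68/5

Ratio = RHS / (s2 entry) = (136/7) / (10/7) = 68/5.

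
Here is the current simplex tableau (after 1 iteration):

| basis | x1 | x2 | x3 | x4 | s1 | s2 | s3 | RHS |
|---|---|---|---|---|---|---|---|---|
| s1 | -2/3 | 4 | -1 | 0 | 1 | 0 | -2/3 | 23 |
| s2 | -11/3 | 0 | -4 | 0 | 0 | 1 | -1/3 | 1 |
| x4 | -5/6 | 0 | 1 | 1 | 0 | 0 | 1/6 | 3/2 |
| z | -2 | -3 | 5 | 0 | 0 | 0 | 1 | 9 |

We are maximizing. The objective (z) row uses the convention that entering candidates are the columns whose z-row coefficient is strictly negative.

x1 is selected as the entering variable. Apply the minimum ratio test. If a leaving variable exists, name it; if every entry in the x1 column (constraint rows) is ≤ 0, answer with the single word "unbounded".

x1-column entries: row 1: -2/3, row 2: -11/3, row 3: -5/6. All ≤ 0, so x1 can increase without bound; the LP is unbounded in this direction.

unbounded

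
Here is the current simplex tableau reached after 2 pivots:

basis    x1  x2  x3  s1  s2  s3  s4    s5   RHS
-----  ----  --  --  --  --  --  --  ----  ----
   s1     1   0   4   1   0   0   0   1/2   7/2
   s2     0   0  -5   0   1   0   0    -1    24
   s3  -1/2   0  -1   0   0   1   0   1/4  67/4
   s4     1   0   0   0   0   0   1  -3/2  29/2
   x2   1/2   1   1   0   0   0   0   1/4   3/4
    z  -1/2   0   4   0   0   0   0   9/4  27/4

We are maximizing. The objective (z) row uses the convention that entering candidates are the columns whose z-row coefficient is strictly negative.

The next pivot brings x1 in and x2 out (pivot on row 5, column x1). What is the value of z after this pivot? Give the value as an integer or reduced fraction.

15/2

Minimum ratio for x1: (3/4)/(1/2) = 3/2.
z changes by −(z-row coeff of x1)·ratio = −(-1/2)·(3/2) = 3/4.
New z = 27/4 + (3/4) = 15/2.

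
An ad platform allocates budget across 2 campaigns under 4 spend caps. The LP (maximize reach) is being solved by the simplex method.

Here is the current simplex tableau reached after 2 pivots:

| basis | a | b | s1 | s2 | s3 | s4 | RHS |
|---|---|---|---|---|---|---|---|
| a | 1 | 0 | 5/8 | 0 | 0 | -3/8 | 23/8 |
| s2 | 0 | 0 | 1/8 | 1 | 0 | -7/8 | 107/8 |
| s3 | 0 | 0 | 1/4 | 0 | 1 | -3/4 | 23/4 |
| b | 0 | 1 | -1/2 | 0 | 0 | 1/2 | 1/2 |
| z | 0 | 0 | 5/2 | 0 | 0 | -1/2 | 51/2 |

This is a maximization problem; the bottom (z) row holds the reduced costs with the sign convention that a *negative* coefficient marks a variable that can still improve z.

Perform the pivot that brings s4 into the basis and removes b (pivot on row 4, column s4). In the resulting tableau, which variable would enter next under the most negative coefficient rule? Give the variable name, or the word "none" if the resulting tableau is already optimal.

none

Pivot element 1/2. New z-row = old z-row − (-1/2)·(row 4/(1/2)).
Updated z-row coefficients: a: 0, b: 1, s1: 2, s2: 0, s3: 0, s4: 0.
No coefficient is strictly negative; the tableau after this pivot is optimal.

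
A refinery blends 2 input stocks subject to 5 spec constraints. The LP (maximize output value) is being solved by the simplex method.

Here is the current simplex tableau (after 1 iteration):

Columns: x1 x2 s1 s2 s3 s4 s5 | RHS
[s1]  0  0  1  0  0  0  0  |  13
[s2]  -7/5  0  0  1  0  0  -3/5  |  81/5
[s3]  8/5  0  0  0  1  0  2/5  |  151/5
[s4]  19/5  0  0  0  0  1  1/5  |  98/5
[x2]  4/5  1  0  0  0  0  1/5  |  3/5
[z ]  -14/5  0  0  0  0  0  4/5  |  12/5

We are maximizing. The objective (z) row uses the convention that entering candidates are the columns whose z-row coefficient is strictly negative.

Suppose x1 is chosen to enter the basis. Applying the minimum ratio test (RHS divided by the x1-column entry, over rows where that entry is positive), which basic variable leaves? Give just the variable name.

x2

Ratios: row 1 (s1): entry 0 ≤ 0, skip; row 2 (s2): entry -7/5 ≤ 0, skip; row 3 (s3): (151/5)/(8/5) = 151/8; row 4 (s4): (98/5)/(19/5) = 98/19; row 5 (x2): (3/5)/(4/5) = 3/4.
Minimum ratio 3/4 is in the x2 row, so x2 leaves.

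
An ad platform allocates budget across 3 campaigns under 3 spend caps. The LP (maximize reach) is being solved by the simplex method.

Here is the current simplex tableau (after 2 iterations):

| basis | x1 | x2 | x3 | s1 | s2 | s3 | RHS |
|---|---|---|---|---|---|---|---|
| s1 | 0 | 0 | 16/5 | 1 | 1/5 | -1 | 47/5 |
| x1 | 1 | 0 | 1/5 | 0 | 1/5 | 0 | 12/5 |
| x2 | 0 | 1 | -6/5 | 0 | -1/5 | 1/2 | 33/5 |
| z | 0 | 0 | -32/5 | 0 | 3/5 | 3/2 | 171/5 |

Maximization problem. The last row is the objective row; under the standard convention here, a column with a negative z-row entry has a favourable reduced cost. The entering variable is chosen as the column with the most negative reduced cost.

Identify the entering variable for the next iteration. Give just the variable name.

x3

Objective-row coefficients: x1: 0, x2: 0, x3: -32/5, s1: 0, s2: 3/5, s3: 3/2.
The most negative is -32/5 in column x3, so x3 enters.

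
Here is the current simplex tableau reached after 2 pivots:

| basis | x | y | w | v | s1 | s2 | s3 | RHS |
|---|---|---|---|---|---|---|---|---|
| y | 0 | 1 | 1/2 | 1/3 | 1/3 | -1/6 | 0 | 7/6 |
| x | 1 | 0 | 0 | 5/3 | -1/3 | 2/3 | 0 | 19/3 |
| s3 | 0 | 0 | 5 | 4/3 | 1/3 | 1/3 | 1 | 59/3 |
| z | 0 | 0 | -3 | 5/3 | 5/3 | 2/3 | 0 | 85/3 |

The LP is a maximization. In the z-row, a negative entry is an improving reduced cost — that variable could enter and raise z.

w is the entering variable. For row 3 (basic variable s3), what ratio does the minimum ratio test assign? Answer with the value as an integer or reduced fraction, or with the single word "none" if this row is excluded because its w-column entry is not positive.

59/15

Ratio = RHS / (w entry) = (59/3) / 5 = 59/15.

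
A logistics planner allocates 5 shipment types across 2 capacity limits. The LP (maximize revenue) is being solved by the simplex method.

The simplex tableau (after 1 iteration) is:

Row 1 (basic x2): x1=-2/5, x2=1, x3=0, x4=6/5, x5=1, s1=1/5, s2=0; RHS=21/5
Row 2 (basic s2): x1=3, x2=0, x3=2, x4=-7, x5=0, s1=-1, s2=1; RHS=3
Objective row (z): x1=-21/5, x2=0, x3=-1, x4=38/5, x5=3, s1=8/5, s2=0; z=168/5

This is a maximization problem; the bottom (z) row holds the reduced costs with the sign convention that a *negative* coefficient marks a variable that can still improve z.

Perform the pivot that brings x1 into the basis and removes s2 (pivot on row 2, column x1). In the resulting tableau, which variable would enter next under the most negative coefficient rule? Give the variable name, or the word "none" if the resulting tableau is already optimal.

Pivot element 3. New z-row = old z-row − (-21/5)·(row 2/3).
Updated z-row coefficients: x1: 0, x2: 0, x3: 9/5, x4: -11/5, x5: 3, s1: 1/5, s2: 7/5.
The most negative is -11/5 in column x4, so x4 would enter next.

x4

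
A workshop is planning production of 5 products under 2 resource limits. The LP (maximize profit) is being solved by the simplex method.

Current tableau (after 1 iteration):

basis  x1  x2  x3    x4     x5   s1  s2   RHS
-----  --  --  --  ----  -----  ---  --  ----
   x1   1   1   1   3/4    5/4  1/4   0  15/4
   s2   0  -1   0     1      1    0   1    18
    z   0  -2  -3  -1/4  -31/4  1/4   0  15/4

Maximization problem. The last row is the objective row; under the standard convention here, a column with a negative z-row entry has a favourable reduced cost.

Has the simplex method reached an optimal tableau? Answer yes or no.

no

Column x2 has objective-row coefficient -2, which is negative; an improving pivot exists, so not yet optimal.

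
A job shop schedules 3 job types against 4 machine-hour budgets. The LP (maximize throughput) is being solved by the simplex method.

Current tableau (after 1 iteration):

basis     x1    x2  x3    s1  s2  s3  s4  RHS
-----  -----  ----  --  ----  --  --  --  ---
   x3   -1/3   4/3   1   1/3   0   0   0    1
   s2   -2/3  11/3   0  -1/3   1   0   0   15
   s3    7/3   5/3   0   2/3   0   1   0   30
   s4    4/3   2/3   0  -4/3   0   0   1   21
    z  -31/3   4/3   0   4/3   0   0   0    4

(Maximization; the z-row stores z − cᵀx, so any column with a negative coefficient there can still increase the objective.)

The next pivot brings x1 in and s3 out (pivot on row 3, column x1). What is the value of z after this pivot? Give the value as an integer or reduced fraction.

Minimum ratio for x1: 30/(7/3) = 90/7.
z changes by −(z-row coeff of x1)·ratio = −(-31/3)·(90/7) = 930/7.
New z = 4 + (930/7) = 958/7.

958/7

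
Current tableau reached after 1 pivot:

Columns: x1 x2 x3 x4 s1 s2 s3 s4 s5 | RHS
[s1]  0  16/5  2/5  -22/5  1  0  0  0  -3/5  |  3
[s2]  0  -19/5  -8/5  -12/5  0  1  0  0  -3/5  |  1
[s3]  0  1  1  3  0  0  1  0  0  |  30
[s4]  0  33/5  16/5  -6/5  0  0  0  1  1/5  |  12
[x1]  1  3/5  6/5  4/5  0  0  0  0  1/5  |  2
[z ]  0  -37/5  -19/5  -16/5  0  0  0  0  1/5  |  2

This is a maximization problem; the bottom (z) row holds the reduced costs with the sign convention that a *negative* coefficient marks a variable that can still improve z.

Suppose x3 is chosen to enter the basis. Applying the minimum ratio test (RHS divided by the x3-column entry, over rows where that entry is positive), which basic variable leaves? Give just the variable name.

x1

Ratios: row 1 (s1): 3/(2/5) = 15/2; row 2 (s2): entry -8/5 ≤ 0, skip; row 3 (s3): 30/1 = 30; row 4 (s4): 12/(16/5) = 15/4; row 5 (x1): 2/(6/5) = 5/3.
Minimum ratio 5/3 is in the x1 row, so x1 leaves.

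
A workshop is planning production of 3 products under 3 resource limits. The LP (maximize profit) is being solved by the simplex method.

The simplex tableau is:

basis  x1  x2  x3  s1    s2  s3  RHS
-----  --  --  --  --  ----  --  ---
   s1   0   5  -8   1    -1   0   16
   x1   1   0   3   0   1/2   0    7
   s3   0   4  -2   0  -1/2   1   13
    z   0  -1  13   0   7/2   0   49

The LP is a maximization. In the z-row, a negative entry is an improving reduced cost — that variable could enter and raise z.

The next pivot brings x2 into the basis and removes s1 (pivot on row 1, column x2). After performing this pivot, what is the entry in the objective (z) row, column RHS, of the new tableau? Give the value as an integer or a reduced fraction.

Pivot element is row 1, column x2: 5.
Normalize row 1: new (row 1, RHS) = 16/5 = 16/5.
z-row ← z-row − (-1)·(new row 1): 49 − (-1)·(16/5) = 261/5.

261/5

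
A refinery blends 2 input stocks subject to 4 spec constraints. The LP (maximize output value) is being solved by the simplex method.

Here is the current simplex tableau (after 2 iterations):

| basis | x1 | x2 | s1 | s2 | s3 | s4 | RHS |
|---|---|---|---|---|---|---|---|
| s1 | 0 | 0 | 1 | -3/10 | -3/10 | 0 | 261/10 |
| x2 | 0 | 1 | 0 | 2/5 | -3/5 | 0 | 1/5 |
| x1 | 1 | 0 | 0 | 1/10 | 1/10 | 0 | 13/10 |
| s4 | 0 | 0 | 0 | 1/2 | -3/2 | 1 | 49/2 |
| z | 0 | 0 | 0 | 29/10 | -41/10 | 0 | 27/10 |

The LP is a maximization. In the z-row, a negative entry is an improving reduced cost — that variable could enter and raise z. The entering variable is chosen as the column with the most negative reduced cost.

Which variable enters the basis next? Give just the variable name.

Objective-row coefficients: x1: 0, x2: 0, s1: 0, s2: 29/10, s3: -41/10, s4: 0.
The most negative is -41/10 in column s3, so s3 enters.

s3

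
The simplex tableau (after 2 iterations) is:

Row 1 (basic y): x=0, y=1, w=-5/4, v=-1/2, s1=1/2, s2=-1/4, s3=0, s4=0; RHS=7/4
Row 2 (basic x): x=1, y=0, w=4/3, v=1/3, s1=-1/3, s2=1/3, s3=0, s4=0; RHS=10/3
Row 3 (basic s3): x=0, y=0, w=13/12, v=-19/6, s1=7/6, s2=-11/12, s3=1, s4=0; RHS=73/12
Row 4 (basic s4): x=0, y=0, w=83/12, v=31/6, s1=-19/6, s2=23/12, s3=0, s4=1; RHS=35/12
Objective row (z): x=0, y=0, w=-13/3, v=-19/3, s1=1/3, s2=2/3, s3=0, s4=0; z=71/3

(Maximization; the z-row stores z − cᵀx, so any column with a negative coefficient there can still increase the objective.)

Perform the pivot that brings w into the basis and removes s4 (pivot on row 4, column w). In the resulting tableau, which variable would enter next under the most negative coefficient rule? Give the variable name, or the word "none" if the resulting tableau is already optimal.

Pivot element 83/12. New z-row = old z-row − (-13/3)·(row 4/(83/12)).
Updated z-row coefficients: x: 0, y: 0, w: 0, v: -257/83, s1: -137/83, s2: 155/83, s3: 0, s4: 52/83.
The most negative is -257/83 in column v, so v would enter next.

v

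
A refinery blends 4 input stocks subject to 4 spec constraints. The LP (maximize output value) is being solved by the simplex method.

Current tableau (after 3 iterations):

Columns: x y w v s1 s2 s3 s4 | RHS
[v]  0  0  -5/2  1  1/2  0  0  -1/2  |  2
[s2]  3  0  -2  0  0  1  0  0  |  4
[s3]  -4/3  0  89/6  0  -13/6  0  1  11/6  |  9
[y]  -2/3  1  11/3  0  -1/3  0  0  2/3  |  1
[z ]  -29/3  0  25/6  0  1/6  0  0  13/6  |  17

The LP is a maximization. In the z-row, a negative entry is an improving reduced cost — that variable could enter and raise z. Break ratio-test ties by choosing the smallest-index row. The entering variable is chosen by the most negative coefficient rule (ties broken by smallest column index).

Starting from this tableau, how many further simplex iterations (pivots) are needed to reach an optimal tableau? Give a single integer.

3

pivot: x in, s2 out → z = 269/9
pivot: w in, y out → z = 1811/58
pivot: s1 in, v out → z = 451/14
No improving column remains; optimal.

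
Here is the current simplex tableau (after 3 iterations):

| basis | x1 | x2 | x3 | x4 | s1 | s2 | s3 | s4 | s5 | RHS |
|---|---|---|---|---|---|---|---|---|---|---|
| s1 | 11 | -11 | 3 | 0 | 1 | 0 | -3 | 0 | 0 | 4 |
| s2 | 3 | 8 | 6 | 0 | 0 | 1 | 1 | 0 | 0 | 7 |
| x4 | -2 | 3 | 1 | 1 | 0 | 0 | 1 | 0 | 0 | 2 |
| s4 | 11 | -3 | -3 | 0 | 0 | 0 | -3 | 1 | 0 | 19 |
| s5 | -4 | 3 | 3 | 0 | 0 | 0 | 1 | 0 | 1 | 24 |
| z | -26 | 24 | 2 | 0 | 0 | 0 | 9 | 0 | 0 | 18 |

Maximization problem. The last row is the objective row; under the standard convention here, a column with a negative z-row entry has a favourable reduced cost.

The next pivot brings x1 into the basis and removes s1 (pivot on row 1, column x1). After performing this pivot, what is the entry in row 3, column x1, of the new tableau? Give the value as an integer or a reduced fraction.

0

Pivot element is row 1, column x1: 11.
Normalize row 1: new (row 1, x1) = 11/11 = 1.
row 3 ← row 3 − (-2)·(new row 1): -2 − (-2)·1 = 0.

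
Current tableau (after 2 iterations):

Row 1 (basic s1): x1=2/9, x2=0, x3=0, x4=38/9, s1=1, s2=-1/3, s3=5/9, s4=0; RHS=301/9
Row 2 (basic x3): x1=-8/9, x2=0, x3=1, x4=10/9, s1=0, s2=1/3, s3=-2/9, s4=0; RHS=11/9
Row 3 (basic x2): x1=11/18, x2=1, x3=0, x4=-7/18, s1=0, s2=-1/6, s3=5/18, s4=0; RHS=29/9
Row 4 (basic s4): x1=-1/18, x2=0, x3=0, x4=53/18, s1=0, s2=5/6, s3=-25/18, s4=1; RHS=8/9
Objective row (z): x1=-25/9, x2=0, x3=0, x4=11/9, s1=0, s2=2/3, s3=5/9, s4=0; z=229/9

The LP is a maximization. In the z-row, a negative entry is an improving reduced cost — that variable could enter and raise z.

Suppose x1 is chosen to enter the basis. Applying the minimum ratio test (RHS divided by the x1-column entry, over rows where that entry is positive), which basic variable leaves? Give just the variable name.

x2

Ratios: row 1 (s1): (301/9)/(2/9) = 301/2; row 2 (x3): entry -8/9 ≤ 0, skip; row 3 (x2): (29/9)/(11/18) = 58/11; row 4 (s4): entry -1/18 ≤ 0, skip.
Minimum ratio 58/11 is in the x2 row, so x2 leaves.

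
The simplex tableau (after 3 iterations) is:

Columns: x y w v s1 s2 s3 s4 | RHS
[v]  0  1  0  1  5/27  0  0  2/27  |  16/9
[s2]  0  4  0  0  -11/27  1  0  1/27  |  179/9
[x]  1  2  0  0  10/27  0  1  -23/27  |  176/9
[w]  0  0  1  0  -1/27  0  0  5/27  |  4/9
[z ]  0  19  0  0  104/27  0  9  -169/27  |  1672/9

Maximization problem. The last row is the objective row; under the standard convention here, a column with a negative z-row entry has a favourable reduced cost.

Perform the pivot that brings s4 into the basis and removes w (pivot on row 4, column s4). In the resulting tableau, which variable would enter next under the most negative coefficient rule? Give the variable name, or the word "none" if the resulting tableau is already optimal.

Pivot element 5/27. New z-row = old z-row − (-169/27)·(row 4/(5/27)).
Updated z-row coefficients: x: 0, y: 19, w: 169/5, v: 0, s1: 13/5, s2: 0, s3: 9, s4: 0.
No coefficient is strictly negative; the tableau after this pivot is optimal.

none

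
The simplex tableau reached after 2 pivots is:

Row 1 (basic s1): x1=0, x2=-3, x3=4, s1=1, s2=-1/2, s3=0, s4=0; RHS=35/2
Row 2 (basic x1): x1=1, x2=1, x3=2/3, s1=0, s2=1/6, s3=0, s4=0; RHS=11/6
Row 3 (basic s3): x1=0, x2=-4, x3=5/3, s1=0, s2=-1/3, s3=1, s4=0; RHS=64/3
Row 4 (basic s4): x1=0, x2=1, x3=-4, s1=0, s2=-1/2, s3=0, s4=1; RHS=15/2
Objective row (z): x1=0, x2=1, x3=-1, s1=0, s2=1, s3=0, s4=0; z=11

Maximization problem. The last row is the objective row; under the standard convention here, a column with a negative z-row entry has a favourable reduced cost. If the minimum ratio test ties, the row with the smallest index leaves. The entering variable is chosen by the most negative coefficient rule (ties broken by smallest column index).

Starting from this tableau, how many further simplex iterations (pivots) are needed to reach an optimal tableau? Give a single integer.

pivot: x3 in, x1 out → z = 55/4
No improving column remains; optimal.

1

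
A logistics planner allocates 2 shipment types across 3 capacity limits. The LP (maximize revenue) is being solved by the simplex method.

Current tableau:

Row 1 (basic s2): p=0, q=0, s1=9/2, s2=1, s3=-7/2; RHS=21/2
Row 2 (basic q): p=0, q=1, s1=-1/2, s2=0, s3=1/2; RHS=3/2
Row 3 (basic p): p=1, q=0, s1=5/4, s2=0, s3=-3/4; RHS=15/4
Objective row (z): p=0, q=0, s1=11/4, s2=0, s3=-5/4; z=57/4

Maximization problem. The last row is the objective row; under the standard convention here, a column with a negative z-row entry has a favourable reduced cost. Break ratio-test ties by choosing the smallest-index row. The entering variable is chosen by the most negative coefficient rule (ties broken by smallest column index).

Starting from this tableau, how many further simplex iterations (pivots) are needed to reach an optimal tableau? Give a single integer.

1

pivot: s3 in, q out → z = 18
No improving column remains; optimal.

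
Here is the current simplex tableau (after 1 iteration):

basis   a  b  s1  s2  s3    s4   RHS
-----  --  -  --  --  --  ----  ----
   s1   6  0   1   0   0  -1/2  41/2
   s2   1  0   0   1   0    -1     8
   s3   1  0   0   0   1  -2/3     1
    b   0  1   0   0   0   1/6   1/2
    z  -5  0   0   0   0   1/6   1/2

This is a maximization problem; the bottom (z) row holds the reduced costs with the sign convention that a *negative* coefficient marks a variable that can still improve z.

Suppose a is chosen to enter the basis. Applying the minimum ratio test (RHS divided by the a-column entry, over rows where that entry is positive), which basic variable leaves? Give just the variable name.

Ratios: row 1 (s1): (41/2)/6 = 41/12; row 2 (s2): 8/1 = 8; row 3 (s3): 1/1 = 1; row 4 (b): entry 0 ≤ 0, skip.
Minimum ratio 1 is in the s3 row, so s3 leaves.

s3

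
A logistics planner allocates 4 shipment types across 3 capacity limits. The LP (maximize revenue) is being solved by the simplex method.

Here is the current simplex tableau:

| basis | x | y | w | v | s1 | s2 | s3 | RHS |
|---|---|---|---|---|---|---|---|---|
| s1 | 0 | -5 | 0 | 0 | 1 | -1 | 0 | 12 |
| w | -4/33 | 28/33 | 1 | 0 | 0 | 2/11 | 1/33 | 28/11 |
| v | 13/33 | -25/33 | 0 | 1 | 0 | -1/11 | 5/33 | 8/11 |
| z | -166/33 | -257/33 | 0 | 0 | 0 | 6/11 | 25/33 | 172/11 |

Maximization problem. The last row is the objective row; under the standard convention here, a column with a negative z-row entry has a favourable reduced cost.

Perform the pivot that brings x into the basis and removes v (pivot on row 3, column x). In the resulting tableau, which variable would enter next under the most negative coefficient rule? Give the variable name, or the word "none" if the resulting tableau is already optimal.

y

Pivot element 13/33. New z-row = old z-row − (-166/33)·(row 3/(13/33)).
Updated z-row coefficients: x: 0, y: -227/13, w: 0, v: 166/13, s1: 0, s2: -8/13, s3: 35/13.
The most negative is -227/13 in column y, so y would enter next.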